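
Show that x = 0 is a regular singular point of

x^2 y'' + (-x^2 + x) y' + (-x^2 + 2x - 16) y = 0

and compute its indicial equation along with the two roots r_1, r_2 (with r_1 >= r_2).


Divide by x^2 to reach normal form y'' + P_1(x) y' + P_2(x) y = 0 with P_1(x) = -1 + 1/x and P_2(x) = -1 + 2/x - 16/x^2.
x = 0 is a singular point because the y'-coefficient -1 + 1/x has a pole at x = 0 and the y-coefficient -1 + 2/x - 16/x^2 has a pole at x = 0.
It is a regular singular point because x P_1(x) = p(x) = 1 - x and x^2 P_2(x) = q(x) = -x^2 + 2x - 16 are polynomials, hence analytic at x = 0.
p(0) = 1,  q(0) = -16.
Indicial equation: r(r-1) + p(0) r + q(0) = 0, i.e. r^2 + (p(0) - 1) r + q(0) = 0, i.e. r^2 - 16 = 0.
Discriminant: (0)^2 - 4(-16) = 64, so r = (0 ± 8)/2.
Solving: r_1 = 4, r_2 = -4.

indicial: r^2 - 16 = 0; roots r_1 = 4, r_2 = -4


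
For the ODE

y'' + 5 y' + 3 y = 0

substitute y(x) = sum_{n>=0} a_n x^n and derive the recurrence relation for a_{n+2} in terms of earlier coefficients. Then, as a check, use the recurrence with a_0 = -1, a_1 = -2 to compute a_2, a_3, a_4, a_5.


Substitute y = sum_n a_n x^n.
y''(x) has coefficient (n+2)(n+1) a_{n+2} at x^n;
5 y'(x) has coefficient 5 (n+1) a_{n+1} at x^n;
3 y(x) has coefficient 3 a_n at x^n.
Matching x^n: (n+2)(n+1) a_{n+2} + 5 (n+1) a_{n+1} + 3 a_n = 0.
Thus a_{n+2} = [-5 (n+1) a_{n+1} - 3 a_n] / ((n+1)(n+2)).

Check with a_0 = -1, a_1 = -2 (apply the recurrence for n = 0, 1, 2, 3): a_0 = -1, a_1 = -2, a_2 = 13/2, a_3 = -59/6, a_4 = 32/3, a_5 = -1103/120.

a_(n+2) = [-5 (n+1) a_(n+1) - 3 a_n] / ((n+1)(n+2)); check: a_0 = -1, a_1 = -2, a_2 = 13/2, a_3 = -59/6, a_4 = 32/3, a_5 = -1103/120


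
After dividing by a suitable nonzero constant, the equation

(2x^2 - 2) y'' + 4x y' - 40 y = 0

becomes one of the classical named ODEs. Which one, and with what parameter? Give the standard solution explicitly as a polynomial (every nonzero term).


All three coefficients share the factor -2; dividing through by -2 gives  (1 - x^2) y'' - 2x y' + 20 y = 0.
This matches the Legendre equation (1 - x^2) y'' - 2x y' + n(n+1) y = 0 (note the -2x y' term) with n(n+1) = 20, so n = 4; the polynomial solution is P_4(x).
With y = sum_k a_k x^k, matching x^k gives (k+2)(k+1) a_{k+2} = [k(k+1) - n(n+1)] a_k = (k - 4)(k + 5) a_k. The right side vanishes at k = 4, so the series with the parity of 4 terminates at degree 4.
Standard normalization (P_n(1) = 1): leading coefficient (2n)!/(2^n (n!)^2) = 40320/(16*576) = 35/8, so a_4 = 35/8. Work downward with a_k = (k+1)(k+2) a_{k+2} / ((k - 4)(k + 5)):
  a_2 = (3)(4)(35/8) / ((2 - 4)(2 + 5)) = (105/2)/(-14) = -15/4
  a_0 = (1)(2)(-15/4) / ((0 - 4)(0 + 5)) = (-15/2)/(-20) = 3/8
Hence P_4(x) = 35 x^4/8 - 15 x^2/4 + 3/8.

P_4(x); series = 35 x^4/8 - 15 x^2/4 + 3/8


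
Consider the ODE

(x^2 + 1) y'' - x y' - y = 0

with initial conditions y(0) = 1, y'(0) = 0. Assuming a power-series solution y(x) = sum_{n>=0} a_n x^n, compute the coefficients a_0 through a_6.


Ansatz: y(x) = sum_{n>=0} a_n x^n, so y'(x) = sum_{n>=1} n a_n x^(n-1) and y''(x) = sum_{n>=2} n(n-1) a_n x^(n-2).
Substitute into P(x) y'' + Q(x) y' + R(x) y = 0 with P(x) = x^2 + 1, Q(x) = -x, R(x) = -1, and match powers of x.
Initial conditions: a_0 = 1, a_1 = 0.
Setting the coefficient of each power of x to zero and solving order by order (substituting the coefficients already found):
  x^0: 2 a_2 - a_0 = 0  ->  2 a_2 = a_0 = 1  ->  a_2 = 1/2
  x^1: 6 a_3 - 2 a_1 = 0  ->  6 a_3 = 2 a_1 = 0  ->  a_3 = 0
  x^2: 12 a_4 - a_2 = 0  ->  12 a_4 = a_2 = 1/2  ->  a_4 = 1/24
  x^3: 20 a_5 + 2 a_3 = 0  ->  20 a_5 = -2 a_3 = 0  ->  a_5 = 0
  x^4: 30 a_6 + 7 a_4 = 0  ->  30 a_6 = -7 a_4 = -7/24  ->  a_6 = -7/720
Truncated series: y(x) = 1 + (1/2) x^2 + (1/24) x^4 - (7/720) x^6 + O(x^7).

a_0 = 1; a_1 = 0; a_2 = 1/2; a_3 = 0; a_4 = 1/24; a_5 = 0; a_6 = -7/720


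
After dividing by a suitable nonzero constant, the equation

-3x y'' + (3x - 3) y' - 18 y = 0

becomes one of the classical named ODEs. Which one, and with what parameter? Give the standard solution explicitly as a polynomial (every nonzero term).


All three coefficients share the factor -3; dividing through by -3 gives  x y'' + (1 - x) y' + 6 y = 0.
This matches the Laguerre equation x y'' + (1 - x) y' + n y = 0 with n = 6; the polynomial solution is L_6(x).
With y = sum_k a_k x^k, matching x^k gives (k+1)k a_{k+1} + (k+1) a_{k+1} - k a_k + n a_k = 0, i.e. (k+1)^2 a_{k+1} = (k - n) a_k = (k - 6) a_k. The right side vanishes at k = 6, so the series terminates at degree 6.
Standard normalization L_n(0) = 1 gives a_0 = 1. Work upward with a_{k+1} = (k - 6) a_k / (k+1)^2:
  a_1 = (0 - 6)(1) / 1^2 = -6/1 = -6
  a_2 = (1 - 6)(-6) / 2^2 = 30/4 = 15/2
  a_3 = (2 - 6)(15/2) / 3^2 = -30/9 = -10/3
  a_4 = (3 - 6)(-10/3) / 4^2 = 10/16 = 5/8
  a_5 = (4 - 6)(5/8) / 5^2 = (-5/4)/25 = -1/20
  a_6 = (5 - 6)(-1/20) / 6^2 = (1/20)/36 = 1/720
Hence L_6(x) = x^6/720 - x^5/20 + 5 x^4/8 - 10 x^3/3 + 15 x^2/2 - 6 x + 1.

L_6(x); series = x^6/720 - x^5/20 + 5 x^4/8 - 10 x^3/3 + 15 x^2/2 - 6 x + 1


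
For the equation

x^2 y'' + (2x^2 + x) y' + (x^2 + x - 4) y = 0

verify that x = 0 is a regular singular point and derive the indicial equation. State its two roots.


Divide by x^2 to reach normal form y'' + P_1(x) y' + P_2(x) y = 0 with P_1(x) = 2 + 1/x and P_2(x) = 1 + 1/x - 4/x^2.
x = 0 is a singular point because the y'-coefficient 2 + 1/x has a pole at x = 0 and the y-coefficient 1 + 1/x - 4/x^2 has a pole at x = 0.
It is a regular singular point because x P_1(x) = p(x) = 2x + 1 and x^2 P_2(x) = q(x) = x^2 + x - 4 are polynomials, hence analytic at x = 0.
p(0) = 1,  q(0) = -4.
Indicial equation: r(r-1) + p(0) r + q(0) = 0, i.e. r^2 + (p(0) - 1) r + q(0) = 0, i.e. r^2 - 4 = 0.
Discriminant: (0)^2 - 4(-4) = 16, so r = (0 ± 4)/2.
Solving: r_1 = 2, r_2 = -2.

indicial: r^2 - 4 = 0; roots r_1 = 2, r_2 = -2


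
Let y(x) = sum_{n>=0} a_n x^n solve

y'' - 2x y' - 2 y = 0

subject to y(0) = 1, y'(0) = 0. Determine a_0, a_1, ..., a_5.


Ansatz: y(x) = sum_{n>=0} a_n x^n, so y'(x) = sum_{n>=1} n a_n x^(n-1) and y''(x) = sum_{n>=2} n(n-1) a_n x^(n-2).
Substitute into P(x) y'' + Q(x) y' + R(x) y = 0 with P(x) = 1, Q(x) = -2x, R(x) = -2, and match powers of x.
Initial conditions: a_0 = 1, a_1 = 0.
Setting the coefficient of each power of x to zero and solving order by order (substituting the coefficients already found):
  x^0: 2 a_2 - 2 a_0 = 0  ->  2 a_2 = 2 a_0 = 2  ->  a_2 = 1
  x^1: 6 a_3 - 4 a_1 = 0  ->  6 a_3 = 4 a_1 = 0  ->  a_3 = 0
  x^2: 12 a_4 - 6 a_2 = 0  ->  12 a_4 = 6 a_2 = 6  ->  a_4 = 1/2
  x^3: 20 a_5 - 8 a_3 = 0  ->  20 a_5 = 8 a_3 = 0  ->  a_5 = 0
Truncated series: y(x) = 1 + x^2 + (1/2) x^4 + O(x^6).

a_0 = 1; a_1 = 0; a_2 = 1; a_3 = 0; a_4 = 1/2; a_5 = 0


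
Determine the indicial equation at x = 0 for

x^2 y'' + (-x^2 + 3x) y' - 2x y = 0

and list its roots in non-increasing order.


Divide by x^2 to reach normal form y'' + P_1(x) y' + P_2(x) y = 0 with P_1(x) = -1 + 3/x and P_2(x) = -2/x.
x = 0 is a singular point because the y'-coefficient -1 + 3/x has a pole at x = 0 and the y-coefficient -2/x has a pole at x = 0.
It is a regular singular point because x P_1(x) = p(x) = 3 - x and x^2 P_2(x) = q(x) = -2x are polynomials, hence analytic at x = 0.
p(0) = 3,  q(0) = 0.
Indicial equation: r(r-1) + p(0) r + q(0) = 0, i.e. r^2 + (p(0) - 1) r + q(0) = 0, i.e. r^2 + 2 r = 0.
Discriminant: (2)^2 - 4(0) = 4, so r = (-2 ± 2)/2.
Solving: r_1 = 0, r_2 = -2.

indicial: r^2 + 2 r = 0; roots r_1 = 0, r_2 = -2


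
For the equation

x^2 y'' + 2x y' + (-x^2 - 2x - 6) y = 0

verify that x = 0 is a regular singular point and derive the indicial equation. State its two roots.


Divide by x^2 to reach normal form y'' + P_1(x) y' + P_2(x) y = 0 with P_1(x) = 2/x and P_2(x) = -1 - 2/x - 6/x^2.
x = 0 is a singular point because the y'-coefficient 2/x has a pole at x = 0 and the y-coefficient -1 - 2/x - 6/x^2 has a pole at x = 0.
It is a regular singular point because x P_1(x) = p(x) = 2 and x^2 P_2(x) = q(x) = -x^2 - 2x - 6 are polynomials, hence analytic at x = 0.
p(0) = 2,  q(0) = -6.
Indicial equation: r(r-1) + p(0) r + q(0) = 0, i.e. r^2 + (p(0) - 1) r + q(0) = 0, i.e. r^2 + 1 r - 6 = 0.
Discriminant: (1)^2 - 4(-6) = 25, so r = (-1 ± 5)/2.
Solving: r_1 = 2, r_2 = -3.

indicial: r^2 + 1 r - 6 = 0; roots r_1 = 2, r_2 = -3


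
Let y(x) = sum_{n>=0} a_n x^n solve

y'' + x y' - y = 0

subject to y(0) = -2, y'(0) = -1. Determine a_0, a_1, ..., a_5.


Ansatz: y(x) = sum_{n>=0} a_n x^n, so y'(x) = sum_{n>=1} n a_n x^(n-1) and y''(x) = sum_{n>=2} n(n-1) a_n x^(n-2).
Substitute into P(x) y'' + Q(x) y' + R(x) y = 0 with P(x) = 1, Q(x) = x, R(x) = -1, and match powers of x.
Initial conditions: a_0 = -2, a_1 = -1.
Setting the coefficient of each power of x to zero and solving order by order (substituting the coefficients already found):
  x^0: 2 a_2 - a_0 = 0  ->  2 a_2 = a_0 = -2  ->  a_2 = -1
  x^1: 6 a_3 = 0  ->  a_3 = 0
  x^2: 12 a_4 + a_2 = 0  ->  12 a_4 = -a_2 = 1  ->  a_4 = 1/12
  x^3: 20 a_5 + 2 a_3 = 0  ->  20 a_5 = -2 a_3 = 0  ->  a_5 = 0
Truncated series: y(x) = -2 - x - x^2 + (1/12) x^4 + O(x^6).

a_0 = -2; a_1 = -1; a_2 = -1; a_3 = 0; a_4 = 1/12; a_5 = 0


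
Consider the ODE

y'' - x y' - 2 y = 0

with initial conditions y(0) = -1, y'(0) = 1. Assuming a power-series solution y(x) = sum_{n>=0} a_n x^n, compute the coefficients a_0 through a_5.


Ansatz: y(x) = sum_{n>=0} a_n x^n, so y'(x) = sum_{n>=1} n a_n x^(n-1) and y''(x) = sum_{n>=2} n(n-1) a_n x^(n-2).
Substitute into P(x) y'' + Q(x) y' + R(x) y = 0 with P(x) = 1, Q(x) = -x, R(x) = -2, and match powers of x.
Initial conditions: a_0 = -1, a_1 = 1.
Setting the coefficient of each power of x to zero and solving order by order (substituting the coefficients already found):
  x^0: 2 a_2 - 2 a_0 = 0  ->  2 a_2 = 2 a_0 = -2  ->  a_2 = -1
  x^1: 6 a_3 - 3 a_1 = 0  ->  6 a_3 = 3 a_1 = 3  ->  a_3 = 1/2
  x^2: 12 a_4 - 4 a_2 = 0  ->  12 a_4 = 4 a_2 = -4  ->  a_4 = -1/3
  x^3: 20 a_5 - 5 a_3 = 0  ->  20 a_5 = 5 a_3 = 5/2  ->  a_5 = 1/8
Truncated series: y(x) = -1 + x - x^2 + (1/2) x^3 - (1/3) x^4 + (1/8) x^5 + O(x^6).

a_0 = -1; a_1 = 1; a_2 = -1; a_3 = 1/2; a_4 = -1/3; a_5 = 1/8


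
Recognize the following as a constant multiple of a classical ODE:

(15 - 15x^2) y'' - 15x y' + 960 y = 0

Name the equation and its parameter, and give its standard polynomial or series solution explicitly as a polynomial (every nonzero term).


All three coefficients share the factor 15; dividing through by 15 gives  (1 - x^2) y'' - x y' + 64 y = 0.
This matches the Chebyshev equation (1 - x^2) y'' - x y' + n^2 y = 0 (note the -x y' term, not -2x y') with n^2 = 64, so n = 8; the polynomial solution is T_8(x).
With y = sum_k a_k x^k, matching x^k gives (k+2)(k+1) a_{k+2} = (k^2 - n^2) a_k = (k - 8)(k + 8) a_k. The right side vanishes at k = 8, so the series with the parity of 8 terminates at degree 8.
Standard normalization: leading coefficient of T_n is 2^(n-1), so a_8 = 2^7 = 128. Work downward with a_k = (k+1)(k+2) a_{k+2} / ((k - 8)(k + 8)):
  a_6 = (7)(8)(128) / ((6 - 8)(6 + 8)) = 7168/(-28) = -256
  a_4 = (5)(6)(-256) / ((4 - 8)(4 + 8)) = -7680/(-48) = 160
  a_2 = (3)(4)(160) / ((2 - 8)(2 + 8)) = 1920/(-60) = -32
  a_0 = (1)(2)(-32) / ((0 - 8)(0 + 8)) = -64/(-64) = 1
Hence T_8(x) = 128 x^8 - 256 x^6 + 160 x^4 - 32 x^2 + 1.

T_8(x); series = 128 x^8 - 256 x^6 + 160 x^4 - 32 x^2 + 1


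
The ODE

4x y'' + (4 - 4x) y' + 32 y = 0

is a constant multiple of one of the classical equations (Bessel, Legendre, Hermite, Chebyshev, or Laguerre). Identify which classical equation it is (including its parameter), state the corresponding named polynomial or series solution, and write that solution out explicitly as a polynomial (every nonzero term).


All three coefficients share the factor 4; dividing through by 4 gives  x y'' + (1 - x) y' + 8 y = 0.
This matches the Laguerre equation x y'' + (1 - x) y' + n y = 0 with n = 8; the polynomial solution is L_8(x).
With y = sum_k a_k x^k, matching x^k gives (k+1)k a_{k+1} + (k+1) a_{k+1} - k a_k + n a_k = 0, i.e. (k+1)^2 a_{k+1} = (k - n) a_k = (k - 8) a_k. The right side vanishes at k = 8, so the series terminates at degree 8.
Standard normalization L_n(0) = 1 gives a_0 = 1. Work upward with a_{k+1} = (k - 8) a_k / (k+1)^2:
  a_1 = (0 - 8)(1) / 1^2 = -8/1 = -8
  a_2 = (1 - 8)(-8) / 2^2 = 56/4 = 14
  a_3 = (2 - 8)(14) / 3^2 = -84/9 = -28/3
  a_4 = (3 - 8)(-28/3) / 4^2 = (140/3)/16 = 35/12
  a_5 = (4 - 8)(35/12) / 5^2 = (-35/3)/25 = -7/15
  a_6 = (5 - 8)(-7/15) / 6^2 = (7/5)/36 = 7/180
  a_7 = (6 - 8)(7/180) / 7^2 = (-7/90)/49 = -1/630
  a_8 = (7 - 8)(-1/630) / 8^2 = (1/630)/64 = 1/40320
Hence L_8(x) = x^8/40320 - x^7/630 + 7 x^6/180 - 7 x^5/15 + 35 x^4/12 - 28 x^3/3 + 14 x^2 - 8 x + 1.

L_8(x); series = x^8/40320 - x^7/630 + 7 x^6/180 - 7 x^5/15 + 35 x^4/12 - 28 x^3/3 + 14 x^2 - 8 x + 1


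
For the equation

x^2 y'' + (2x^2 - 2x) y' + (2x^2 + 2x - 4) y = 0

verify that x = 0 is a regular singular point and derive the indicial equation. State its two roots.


Divide by x^2 to reach normal form y'' + P_1(x) y' + P_2(x) y = 0 with P_1(x) = 2 - 2/x and P_2(x) = 2 + 2/x - 4/x^2.
x = 0 is a singular point because the y'-coefficient 2 - 2/x has a pole at x = 0 and the y-coefficient 2 + 2/x - 4/x^2 has a pole at x = 0.
It is a regular singular point because x P_1(x) = p(x) = 2x - 2 and x^2 P_2(x) = q(x) = 2x^2 + 2x - 4 are polynomials, hence analytic at x = 0.
p(0) = -2,  q(0) = -4.
Indicial equation: r(r-1) + p(0) r + q(0) = 0, i.e. r^2 + (p(0) - 1) r + q(0) = 0, i.e. r^2 - 3 r - 4 = 0.
Discriminant: (-3)^2 - 4(-4) = 25, so r = (3 ± 5)/2.
Solving: r_1 = 4, r_2 = -1.

indicial: r^2 - 3 r - 4 = 0; roots r_1 = 4, r_2 = -1


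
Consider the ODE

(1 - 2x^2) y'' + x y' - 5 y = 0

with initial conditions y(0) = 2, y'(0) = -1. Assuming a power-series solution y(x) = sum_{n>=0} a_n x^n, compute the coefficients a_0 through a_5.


Ansatz: y(x) = sum_{n>=0} a_n x^n, so y'(x) = sum_{n>=1} n a_n x^(n-1) and y''(x) = sum_{n>=2} n(n-1) a_n x^(n-2).
Substitute into P(x) y'' + Q(x) y' + R(x) y = 0 with P(x) = 1 - 2x^2, Q(x) = x, R(x) = -5, and match powers of x.
Initial conditions: a_0 = 2, a_1 = -1.
Setting the coefficient of each power of x to zero and solving order by order (substituting the coefficients already found):
  x^0: 2 a_2 - 5 a_0 = 0  ->  2 a_2 = 5 a_0 = 10  ->  a_2 = 5
  x^1: 6 a_3 - 4 a_1 = 0  ->  6 a_3 = 4 a_1 = -4  ->  a_3 = -2/3
  x^2: 12 a_4 - 7 a_2 = 0  ->  12 a_4 = 7 a_2 = 35  ->  a_4 = 35/12
  x^3: 20 a_5 - 14 a_3 = 0  ->  20 a_5 = 14 a_3 = -28/3  ->  a_5 = -7/15
Truncated series: y(x) = 2 - x + 5 x^2 - (2/3) x^3 + (35/12) x^4 - (7/15) x^5 + O(x^6).

a_0 = 2; a_1 = -1; a_2 = 5; a_3 = -2/3; a_4 = 35/12; a_5 = -7/15


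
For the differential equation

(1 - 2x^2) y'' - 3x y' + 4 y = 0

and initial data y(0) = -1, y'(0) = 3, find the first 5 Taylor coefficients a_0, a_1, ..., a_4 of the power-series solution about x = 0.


Ansatz: y(x) = sum_{n>=0} a_n x^n, so y'(x) = sum_{n>=1} n a_n x^(n-1) and y''(x) = sum_{n>=2} n(n-1) a_n x^(n-2).
Substitute into P(x) y'' + Q(x) y' + R(x) y = 0 with P(x) = 1 - 2x^2, Q(x) = -3x, R(x) = 4, and match powers of x.
Initial conditions: a_0 = -1, a_1 = 3.
Setting the coefficient of each power of x to zero and solving order by order (substituting the coefficients already found):
  x^0: 2 a_2 + 4 a_0 = 0  ->  2 a_2 = -4 a_0 = 4  ->  a_2 = 2
  x^1: 6 a_3 + a_1 = 0  ->  6 a_3 = -a_1 = -3  ->  a_3 = -1/2
  x^2: 12 a_4 - 6 a_2 = 0  ->  12 a_4 = 6 a_2 = 12  ->  a_4 = 1
Truncated series: y(x) = -1 + 3 x + 2 x^2 - (1/2) x^3 + x^4 + O(x^5).

a_0 = -1; a_1 = 3; a_2 = 2; a_3 = -1/2; a_4 = 1


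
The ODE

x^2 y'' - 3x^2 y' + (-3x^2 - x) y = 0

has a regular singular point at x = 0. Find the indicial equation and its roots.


Divide by x^2 to reach normal form y'' + P_1(x) y' + P_2(x) y = 0 with P_1(x) = -3 and P_2(x) = -3 - 1/x.
x = 0 is a singular point because the y-coefficient -3 - 1/x has a pole at x = 0.
It is a regular singular point because x P_1(x) = p(x) = -3x and x^2 P_2(x) = q(x) = -3x^2 - x are polynomials, hence analytic at x = 0.
p(0) = 0,  q(0) = 0.
Indicial equation: r(r-1) + p(0) r + q(0) = 0, i.e. r^2 + (p(0) - 1) r + q(0) = 0, i.e. r^2 - 1 r = 0.
Discriminant: (-1)^2 - 4(0) = 1, so r = (1 ± 1)/2.
Solving: r_1 = 1, r_2 = 0.

indicial: r^2 - 1 r = 0; roots r_1 = 1, r_2 = 0


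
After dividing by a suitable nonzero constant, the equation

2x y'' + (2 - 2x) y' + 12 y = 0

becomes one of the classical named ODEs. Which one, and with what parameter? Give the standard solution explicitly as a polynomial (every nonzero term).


All three coefficients share the factor 2; dividing through by 2 gives  x y'' + (1 - x) y' + 6 y = 0.
This matches the Laguerre equation x y'' + (1 - x) y' + n y = 0 with n = 6; the polynomial solution is L_6(x).
With y = sum_k a_k x^k, matching x^k gives (k+1)k a_{k+1} + (k+1) a_{k+1} - k a_k + n a_k = 0, i.e. (k+1)^2 a_{k+1} = (k - n) a_k = (k - 6) a_k. The right side vanishes at k = 6, so the series terminates at degree 6.
Standard normalization L_n(0) = 1 gives a_0 = 1. Work upward with a_{k+1} = (k - 6) a_k / (k+1)^2:
  a_1 = (0 - 6)(1) / 1^2 = -6/1 = -6
  a_2 = (1 - 6)(-6) / 2^2 = 30/4 = 15/2
  a_3 = (2 - 6)(15/2) / 3^2 = -30/9 = -10/3
  a_4 = (3 - 6)(-10/3) / 4^2 = 10/16 = 5/8
  a_5 = (4 - 6)(5/8) / 5^2 = (-5/4)/25 = -1/20
  a_6 = (5 - 6)(-1/20) / 6^2 = (1/20)/36 = 1/720
Hence L_6(x) = x^6/720 - x^5/20 + 5 x^4/8 - 10 x^3/3 + 15 x^2/2 - 6 x + 1.

L_6(x); series = x^6/720 - x^5/20 + 5 x^4/8 - 10 x^3/3 + 15 x^2/2 - 6 x + 1


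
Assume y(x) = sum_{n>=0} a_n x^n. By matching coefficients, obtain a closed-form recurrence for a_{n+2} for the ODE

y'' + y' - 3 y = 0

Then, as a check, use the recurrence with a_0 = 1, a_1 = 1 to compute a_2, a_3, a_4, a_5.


Substitute y = sum_n a_n x^n.
y''(x) has coefficient (n+2)(n+1) a_{n+2} at x^n;
y'(x) has coefficient (n+1) a_{n+1} at x^n;
-3 y(x) has coefficient -3 a_n at x^n.
Matching x^n: (n+2)(n+1) a_{n+2} + (n+1) a_{n+1} - 3 a_n = 0.
Thus a_{n+2} = [-(n+1) a_{n+1} + 3 a_n] / ((n+1)(n+2)).

Check with a_0 = 1, a_1 = 1 (apply the recurrence for n = 0, 1, 2, 3): a_0 = 1, a_1 = 1, a_2 = 1, a_3 = 1/6, a_4 = 5/24, a_5 = -1/60.

a_(n+2) = [-(n+1) a_(n+1) + 3 a_n] / ((n+1)(n+2)); check: a_0 = 1, a_1 = 1, a_2 = 1, a_3 = 1/6, a_4 = 5/24, a_5 = -1/60


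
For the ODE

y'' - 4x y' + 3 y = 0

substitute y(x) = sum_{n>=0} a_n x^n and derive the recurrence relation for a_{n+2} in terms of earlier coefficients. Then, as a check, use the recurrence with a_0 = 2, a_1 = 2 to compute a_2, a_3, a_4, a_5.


Substitute y = sum_n a_n x^n.
y''(x) has coefficient (n+2)(n+1) a_{n+2} at x^n;
-4 x y'(x) has coefficient -4 n a_n at x^n (shift);
3 y(x) has coefficient 3 a_n at x^n.
Matching x^n: (n+2)(n+1) a_{n+2} + (-4n + 3) a_n = 0.
Thus a_{n+2} = (4n - 3) / ((n+1)(n+2)) * a_n.

Check with a_0 = 2, a_1 = 2 (apply the recurrence for n = 0, 1, 2, 3): a_0 = 2, a_1 = 2, a_2 = -3, a_3 = 1/3, a_4 = -5/4, a_5 = 3/20.

a_(n+2) = (4n - 3) / ((n+1)(n+2)) * a_n; check: a_0 = 2, a_1 = 2, a_2 = -3, a_3 = 1/3, a_4 = -5/4, a_5 = 3/20


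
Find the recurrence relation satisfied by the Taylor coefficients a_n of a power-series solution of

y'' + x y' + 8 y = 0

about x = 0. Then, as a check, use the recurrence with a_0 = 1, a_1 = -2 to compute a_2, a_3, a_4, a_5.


Substitute y = sum_n a_n x^n.
y''(x) has coefficient (n+2)(n+1) a_{n+2} at x^n;
x y'(x) has coefficient n a_n at x^n (shift);
8 y(x) has coefficient 8 a_n at x^n.
Matching x^n: (n+2)(n+1) a_{n+2} + (n + 8) a_n = 0.
Thus a_{n+2} = (-n - 8) / ((n+1)(n+2)) * a_n.

Check with a_0 = 1, a_1 = -2 (apply the recurrence for n = 0, 1, 2, 3): a_0 = 1, a_1 = -2, a_2 = -4, a_3 = 3, a_4 = 10/3, a_5 = -33/20.

a_(n+2) = (-n - 8) / ((n+1)(n+2)) * a_n; check: a_0 = 1, a_1 = -2, a_2 = -4, a_3 = 3, a_4 = 10/3, a_5 = -33/20


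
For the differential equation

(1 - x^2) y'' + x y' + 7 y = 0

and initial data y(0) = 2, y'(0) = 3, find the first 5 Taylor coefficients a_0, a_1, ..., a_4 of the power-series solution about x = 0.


Ansatz: y(x) = sum_{n>=0} a_n x^n, so y'(x) = sum_{n>=1} n a_n x^(n-1) and y''(x) = sum_{n>=2} n(n-1) a_n x^(n-2).
Substitute into P(x) y'' + Q(x) y' + R(x) y = 0 with P(x) = 1 - x^2, Q(x) = x, R(x) = 7, and match powers of x.
Initial conditions: a_0 = 2, a_1 = 3.
Setting the coefficient of each power of x to zero and solving order by order (substituting the coefficients already found):
  x^0: 2 a_2 + 7 a_0 = 0  ->  2 a_2 = -7 a_0 = -14  ->  a_2 = -7
  x^1: 6 a_3 + 8 a_1 = 0  ->  6 a_3 = -8 a_1 = -24  ->  a_3 = -4
  x^2: 12 a_4 + 7 a_2 = 0  ->  12 a_4 = -7 a_2 = 49  ->  a_4 = 49/12
Truncated series: y(x) = 2 + 3 x - 7 x^2 - 4 x^3 + (49/12) x^4 + O(x^5).

a_0 = 2; a_1 = 3; a_2 = -7; a_3 = -4; a_4 = 49/12


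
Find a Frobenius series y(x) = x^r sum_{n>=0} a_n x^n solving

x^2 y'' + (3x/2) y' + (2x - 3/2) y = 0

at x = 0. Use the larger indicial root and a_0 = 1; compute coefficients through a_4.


Write in Frobenius form y'' + (p(x)/x) y' + (q(x)/x^2) y = 0:
  p(x) = 3/2,  q(x) = 2x - 3/2.
Indicial equation: r(r-1) + (3/2) r + (-3/2) = 0 -> roots r_1 = 1, r_2 = -3/2.
Take r = r_1 = 1. Let y(x) = x^r sum_{n>=0} a_n x^n with a_0 = 1.
Substitute y = x^r sum a_n x^n and match x^{r+n}. The recurrence is
  D(n) a_n + 2 a_{n-1} = 0,  where D(n) = (r+n)(r+n-1) + (3/2)(r+n) + (-3/2).
  a_n = -2 / D(n) * a_{n-1}.
Since the indicial polynomial factors as (r - r_1)(r - r_2), D(n) = (r_1 + n - r_1)(r_1 + n - r_2) = n(n + 5/2).
Evaluating step by step (a_0 = 1):
  n = 1: D(1) = 1(1 + 5/2) = 7/2; numerator = -2(1) = -2; a_1 = (-2)/(7/2) = -4/7
  n = 2: D(2) = 2(2 + 5/2) = 9; numerator = -2(-4/7) = 8/7; a_2 = (8/7)/(9) = 8/63
  n = 3: D(3) = 3(3 + 5/2) = 33/2; numerator = -2(8/63) = -16/63; a_3 = (-16/63)/(33/2) = -32/2079
  n = 4: D(4) = 4(4 + 5/2) = 26; numerator = -2(-32/2079) = 64/2079; a_4 = (64/2079)/(26) = 32/27027

r = 1; a_0 = 1; a_1 = -4/7; a_2 = 8/63; a_3 = -32/2079; a_4 = 32/27027


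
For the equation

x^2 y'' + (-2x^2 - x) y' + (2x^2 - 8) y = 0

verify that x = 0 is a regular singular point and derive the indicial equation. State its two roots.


Divide by x^2 to reach normal form y'' + P_1(x) y' + P_2(x) y = 0 with P_1(x) = -2 - 1/x and P_2(x) = 2 - 8/x^2.
x = 0 is a singular point because the y'-coefficient -2 - 1/x has a pole at x = 0 and the y-coefficient 2 - 8/x^2 has a pole at x = 0.
It is a regular singular point because x P_1(x) = p(x) = -2x - 1 and x^2 P_2(x) = q(x) = 2x^2 - 8 are polynomials, hence analytic at x = 0.
p(0) = -1,  q(0) = -8.
Indicial equation: r(r-1) + p(0) r + q(0) = 0, i.e. r^2 + (p(0) - 1) r + q(0) = 0, i.e. r^2 - 2 r - 8 = 0.
Discriminant: (-2)^2 - 4(-8) = 36, so r = (2 ± 6)/2.
Solving: r_1 = 4, r_2 = -2.

indicial: r^2 - 2 r - 8 = 0; roots r_1 = 4, r_2 = -2


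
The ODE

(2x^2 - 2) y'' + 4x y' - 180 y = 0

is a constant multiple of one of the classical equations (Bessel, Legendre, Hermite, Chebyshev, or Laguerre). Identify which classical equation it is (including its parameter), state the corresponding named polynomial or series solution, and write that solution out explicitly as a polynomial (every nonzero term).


All three coefficients share the factor -2; dividing through by -2 gives  (1 - x^2) y'' - 2x y' + 90 y = 0.
This matches the Legendre equation (1 - x^2) y'' - 2x y' + n(n+1) y = 0 (note the -2x y' term) with n(n+1) = 90, so n = 9; the polynomial solution is P_9(x).
With y = sum_k a_k x^k, matching x^k gives (k+2)(k+1) a_{k+2} = [k(k+1) - n(n+1)] a_k = (k - 9)(k + 10) a_k. The right side vanishes at k = 9, so the series with the parity of 9 terminates at degree 9.
Standard normalization (P_n(1) = 1): leading coefficient (2n)!/(2^n (n!)^2) = 6402373705728000/(512*131681894400) = 12155/128, so a_9 = 12155/128. Work downward with a_k = (k+1)(k+2) a_{k+2} / ((k - 9)(k + 10)):
  a_7 = (8)(9)(12155/128) / ((7 - 9)(7 + 10)) = (109395/16)/(-34) = -6435/32
  a_5 = (6)(7)(-6435/32) / ((5 - 9)(5 + 10)) = (-135135/16)/(-60) = 9009/64
  a_3 = (4)(5)(9009/64) / ((3 - 9)(3 + 10)) = (45045/16)/(-78) = -1155/32
  a_1 = (2)(3)(-1155/32) / ((1 - 9)(1 + 10)) = (-3465/16)/(-88) = 315/128
Hence P_9(x) = 12155 x^9/128 - 6435 x^7/32 + 9009 x^5/64 - 1155 x^3/32 + 315 x/128.

P_9(x); series = 12155 x^9/128 - 6435 x^7/32 + 9009 x^5/64 - 1155 x^3/32 + 315 x/128


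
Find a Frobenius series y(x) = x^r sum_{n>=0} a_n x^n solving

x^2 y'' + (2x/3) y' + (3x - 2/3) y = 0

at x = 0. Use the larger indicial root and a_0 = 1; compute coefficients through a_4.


Write in Frobenius form y'' + (p(x)/x) y' + (q(x)/x^2) y = 0:
  p(x) = 2/3,  q(x) = 3x - 2/3.
Indicial equation: r(r-1) + (2/3) r + (-2/3) = 0 -> roots r_1 = 1, r_2 = -2/3.
Take r = r_1 = 1. Let y(x) = x^r sum_{n>=0} a_n x^n with a_0 = 1.
Substitute y = x^r sum a_n x^n and match x^{r+n}. The recurrence is
  D(n) a_n + 3 a_{n-1} = 0,  where D(n) = (r+n)(r+n-1) + (2/3)(r+n) + (-2/3).
  a_n = -3 / D(n) * a_{n-1}.
Since the indicial polynomial factors as (r - r_1)(r - r_2), D(n) = (r_1 + n - r_1)(r_1 + n - r_2) = n(n + 5/3).
Evaluating step by step (a_0 = 1):
  n = 1: D(1) = 1(1 + 5/3) = 8/3; numerator = -3(1) = -3; a_1 = (-3)/(8/3) = -9/8
  n = 2: D(2) = 2(2 + 5/3) = 22/3; numerator = -3(-9/8) = 27/8; a_2 = (27/8)/(22/3) = 81/176
  n = 3: D(3) = 3(3 + 5/3) = 14; numerator = -3(81/176) = -243/176; a_3 = (-243/176)/(14) = -243/2464
  n = 4: D(4) = 4(4 + 5/3) = 68/3; numerator = -3(-243/2464) = 729/2464; a_4 = (729/2464)/(68/3) = 2187/167552

r = 1; a_0 = 1; a_1 = -9/8; a_2 = 81/176; a_3 = -243/2464; a_4 = 2187/167552


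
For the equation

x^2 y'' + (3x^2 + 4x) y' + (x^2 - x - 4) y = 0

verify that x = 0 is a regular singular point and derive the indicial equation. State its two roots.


Divide by x^2 to reach normal form y'' + P_1(x) y' + P_2(x) y = 0 with P_1(x) = 3 + 4/x and P_2(x) = 1 - 1/x - 4/x^2.
x = 0 is a singular point because the y'-coefficient 3 + 4/x has a pole at x = 0 and the y-coefficient 1 - 1/x - 4/x^2 has a pole at x = 0.
It is a regular singular point because x P_1(x) = p(x) = 3x + 4 and x^2 P_2(x) = q(x) = x^2 - x - 4 are polynomials, hence analytic at x = 0.
p(0) = 4,  q(0) = -4.
Indicial equation: r(r-1) + p(0) r + q(0) = 0, i.e. r^2 + (p(0) - 1) r + q(0) = 0, i.e. r^2 + 3 r - 4 = 0.
Discriminant: (3)^2 - 4(-4) = 25, so r = (-3 ± 5)/2.
Solving: r_1 = 1, r_2 = -4.

indicial: r^2 + 3 r - 4 = 0; roots r_1 = 1, r_2 = -4


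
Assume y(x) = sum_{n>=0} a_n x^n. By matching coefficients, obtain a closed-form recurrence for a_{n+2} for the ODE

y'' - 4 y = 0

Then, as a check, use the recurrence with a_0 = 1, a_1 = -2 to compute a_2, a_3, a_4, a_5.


Substitute y = sum_n a_n x^n into y'' + (const) y = 0.
y''(x) = sum_{n>=0} (n+2)(n+1) a_{n+2} x^n.
The ODE becomes sum_n [(n+2)(n+1) a_{n+2} - 4 a_n] x^n = 0.
Setting each coefficient to zero gives the recurrence:
  (n+2)(n+1) a_{n+2} - 4 a_n = 0,
  a_{n+2} = 4 / ((n+1)(n+2)) a_n.

Check with a_0 = 1, a_1 = -2 (apply the recurrence for n = 0, 1, 2, 3): a_0 = 1, a_1 = -2, a_2 = 2, a_3 = -4/3, a_4 = 2/3, a_5 = -4/15.

a_{n+2} = 4/((n+1)(n+2)) * a_n; check: a_0 = 1, a_1 = -2, a_2 = 2, a_3 = -4/3, a_4 = 2/3, a_5 = -4/15


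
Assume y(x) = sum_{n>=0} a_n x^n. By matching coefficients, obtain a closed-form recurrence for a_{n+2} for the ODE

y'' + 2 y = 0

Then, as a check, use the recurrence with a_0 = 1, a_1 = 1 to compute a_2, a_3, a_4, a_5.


Substitute y = sum_n a_n x^n into y'' + (const) y = 0.
y''(x) = sum_{n>=0} (n+2)(n+1) a_{n+2} x^n.
The ODE becomes sum_n [(n+2)(n+1) a_{n+2} + 2 a_n] x^n = 0.
Setting each coefficient to zero gives the recurrence:
  (n+2)(n+1) a_{n+2} + 2 a_n = 0,
  a_{n+2} = -2 / ((n+1)(n+2)) a_n.

Check with a_0 = 1, a_1 = 1 (apply the recurrence for n = 0, 1, 2, 3): a_0 = 1, a_1 = 1, a_2 = -1, a_3 = -1/3, a_4 = 1/6, a_5 = 1/30.

a_{n+2} = -2/((n+1)(n+2)) * a_n; check: a_0 = 1, a_1 = 1, a_2 = -1, a_3 = -1/3, a_4 = 1/6, a_5 = 1/30


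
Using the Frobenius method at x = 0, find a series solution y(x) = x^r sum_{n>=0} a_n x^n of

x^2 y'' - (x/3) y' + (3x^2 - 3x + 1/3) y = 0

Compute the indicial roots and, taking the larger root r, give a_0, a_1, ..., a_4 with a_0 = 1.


Write in Frobenius form y'' + (p(x)/x) y' + (q(x)/x^2) y = 0:
  p(x) = -1/3,  q(x) = 3x^2 - 3x + 1/3.
Indicial equation: r(r-1) + (-1/3) r + (1/3) = 0 -> roots r_1 = 1, r_2 = 1/3.
Take r = r_1 = 1. Let y(x) = x^r sum_{n>=0} a_n x^n with a_0 = 1.
Substitute y = x^r sum a_n x^n and match x^{r+n}. The recurrence is
  D(n) a_n - 3 a_{n-1} + 3 a_{n-2} = 0,  where D(n) = (r+n)(r+n-1) + (-1/3)(r+n) + (1/3).
  a_n = [3 a_{n-1} - 3 a_{n-2}] / D(n).
Since the indicial polynomial factors as (r - r_1)(r - r_2), D(n) = (r_1 + n - r_1)(r_1 + n - r_2) = n(n + 2/3).
Evaluating step by step (a_0 = 1):
  n = 1: D(1) = 1(1 + 2/3) = 5/3; numerator = 3(1) = 3; a_1 = (3)/(5/3) = 9/5
  n = 2: D(2) = 2(2 + 2/3) = 16/3; numerator = 3(9/5) - 3(1) = 12/5; a_2 = (12/5)/(16/3) = 9/20
  n = 3: D(3) = 3(3 + 2/3) = 11; numerator = 3(9/20) - 3(9/5) = -81/20; a_3 = (-81/20)/(11) = -81/220
  n = 4: D(4) = 4(4 + 2/3) = 56/3; numerator = 3(-81/220) - 3(9/20) = -27/11; a_4 = (-27/11)/(56/3) = -81/616

r = 1; a_0 = 1; a_1 = 9/5; a_2 = 9/20; a_3 = -81/220; a_4 = -81/616


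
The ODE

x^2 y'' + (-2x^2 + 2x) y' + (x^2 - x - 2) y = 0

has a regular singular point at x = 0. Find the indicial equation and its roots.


Divide by x^2 to reach normal form y'' + P_1(x) y' + P_2(x) y = 0 with P_1(x) = -2 + 2/x and P_2(x) = 1 - 1/x - 2/x^2.
x = 0 is a singular point because the y'-coefficient -2 + 2/x has a pole at x = 0 and the y-coefficient 1 - 1/x - 2/x^2 has a pole at x = 0.
It is a regular singular point because x P_1(x) = p(x) = 2 - 2x and x^2 P_2(x) = q(x) = x^2 - x - 2 are polynomials, hence analytic at x = 0.
p(0) = 2,  q(0) = -2.
Indicial equation: r(r-1) + p(0) r + q(0) = 0, i.e. r^2 + (p(0) - 1) r + q(0) = 0, i.e. r^2 + 1 r - 2 = 0.
Discriminant: (1)^2 - 4(-2) = 9, so r = (-1 ± 3)/2.
Solving: r_1 = 1, r_2 = -2.

indicial: r^2 + 1 r - 2 = 0; roots r_1 = 1, r_2 = -2


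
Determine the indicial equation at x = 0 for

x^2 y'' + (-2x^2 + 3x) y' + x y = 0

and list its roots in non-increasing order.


Divide by x^2 to reach normal form y'' + P_1(x) y' + P_2(x) y = 0 with P_1(x) = -2 + 3/x and P_2(x) = 1/x.
x = 0 is a singular point because the y'-coefficient -2 + 3/x has a pole at x = 0 and the y-coefficient 1/x has a pole at x = 0.
It is a regular singular point because x P_1(x) = p(x) = 3 - 2x and x^2 P_2(x) = q(x) = x are polynomials, hence analytic at x = 0.
p(0) = 3,  q(0) = 0.
Indicial equation: r(r-1) + p(0) r + q(0) = 0, i.e. r^2 + (p(0) - 1) r + q(0) = 0, i.e. r^2 + 2 r = 0.
Discriminant: (2)^2 - 4(0) = 4, so r = (-2 ± 2)/2.
Solving: r_1 = 0, r_2 = -2.

indicial: r^2 + 2 r = 0; roots r_1 = 0, r_2 = -2


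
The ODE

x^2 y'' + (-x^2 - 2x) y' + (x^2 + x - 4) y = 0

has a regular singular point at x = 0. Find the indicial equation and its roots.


Divide by x^2 to reach normal form y'' + P_1(x) y' + P_2(x) y = 0 with P_1(x) = -1 - 2/x and P_2(x) = 1 + 1/x - 4/x^2.
x = 0 is a singular point because the y'-coefficient -1 - 2/x has a pole at x = 0 and the y-coefficient 1 + 1/x - 4/x^2 has a pole at x = 0.
It is a regular singular point because x P_1(x) = p(x) = -x - 2 and x^2 P_2(x) = q(x) = x^2 + x - 4 are polynomials, hence analytic at x = 0.
p(0) = -2,  q(0) = -4.
Indicial equation: r(r-1) + p(0) r + q(0) = 0, i.e. r^2 + (p(0) - 1) r + q(0) = 0, i.e. r^2 - 3 r - 4 = 0.
Discriminant: (-3)^2 - 4(-4) = 25, so r = (3 ± 5)/2.
Solving: r_1 = 4, r_2 = -1.

indicial: r^2 - 3 r - 4 = 0; roots r_1 = 4, r_2 = -1


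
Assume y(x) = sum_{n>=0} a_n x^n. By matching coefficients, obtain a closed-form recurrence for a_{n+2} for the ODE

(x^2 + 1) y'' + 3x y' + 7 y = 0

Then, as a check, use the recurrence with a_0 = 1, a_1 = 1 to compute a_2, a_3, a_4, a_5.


Substitute y = sum_n a_n x^n.
(1 + 1 x^2) y'' contributes (n+2)(n+1) a_{n+2} + n(n-1) a_n at x^n.
3 x y'(x) contributes 3 n a_n at x^n.
7 y(x) contributes 7 a_n at x^n.
Matching x^n: (n+2)(n+1) a_{n+2} + (n(n-1) + 3 n + 7) a_n = 0.
Thus a_{n+2} = (-n(n-1) - 3 n - 7) / ((n+1)(n+2)) * a_n.

Check with a_0 = 1, a_1 = 1 (apply the recurrence for n = 0, 1, 2, 3): a_0 = 1, a_1 = 1, a_2 = -7/2, a_3 = -5/3, a_4 = 35/8, a_5 = 11/6.

a_(n+2) = (-n(n-1) - 3 n - 7) / ((n+1)(n+2)) * a_n; check: a_0 = 1, a_1 = 1, a_2 = -7/2, a_3 = -5/3, a_4 = 35/8, a_5 = 11/6


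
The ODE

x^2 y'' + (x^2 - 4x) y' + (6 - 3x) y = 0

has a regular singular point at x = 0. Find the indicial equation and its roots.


Divide by x^2 to reach normal form y'' + P_1(x) y' + P_2(x) y = 0 with P_1(x) = 1 - 4/x and P_2(x) = -3/x + 6/x^2.
x = 0 is a singular point because the y'-coefficient 1 - 4/x has a pole at x = 0 and the y-coefficient -3/x + 6/x^2 has a pole at x = 0.
It is a regular singular point because x P_1(x) = p(x) = x - 4 and x^2 P_2(x) = q(x) = 6 - 3x are polynomials, hence analytic at x = 0.
p(0) = -4,  q(0) = 6.
Indicial equation: r(r-1) + p(0) r + q(0) = 0, i.e. r^2 + (p(0) - 1) r + q(0) = 0, i.e. r^2 - 5 r + 6 = 0.
Discriminant: (-5)^2 - 4(6) = 1, so r = (5 ± 1)/2.
Solving: r_1 = 3, r_2 = 2.

indicial: r^2 - 5 r + 6 = 0; roots r_1 = 3, r_2 = 2


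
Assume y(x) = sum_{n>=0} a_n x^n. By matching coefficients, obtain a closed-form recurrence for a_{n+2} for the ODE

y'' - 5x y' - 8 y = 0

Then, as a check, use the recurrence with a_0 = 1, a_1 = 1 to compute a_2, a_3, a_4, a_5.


Substitute y = sum_n a_n x^n.
y''(x) has coefficient (n+2)(n+1) a_{n+2} at x^n;
-5 x y'(x) has coefficient -5 n a_n at x^n (shift);
-8 y(x) has coefficient -8 a_n at x^n.
Matching x^n: (n+2)(n+1) a_{n+2} + (-5n - 8) a_n = 0.
Thus a_{n+2} = (5n + 8) / ((n+1)(n+2)) * a_n.

Check with a_0 = 1, a_1 = 1 (apply the recurrence for n = 0, 1, 2, 3): a_0 = 1, a_1 = 1, a_2 = 4, a_3 = 13/6, a_4 = 6, a_5 = 299/120.

a_(n+2) = (5n + 8) / ((n+1)(n+2)) * a_n; check: a_0 = 1, a_1 = 1, a_2 = 4, a_3 = 13/6, a_4 = 6, a_5 = 299/120


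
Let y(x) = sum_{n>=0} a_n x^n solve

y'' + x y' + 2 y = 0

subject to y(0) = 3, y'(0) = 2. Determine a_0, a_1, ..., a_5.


Ansatz: y(x) = sum_{n>=0} a_n x^n, so y'(x) = sum_{n>=1} n a_n x^(n-1) and y''(x) = sum_{n>=2} n(n-1) a_n x^(n-2).
Substitute into P(x) y'' + Q(x) y' + R(x) y = 0 with P(x) = 1, Q(x) = x, R(x) = 2, and match powers of x.
Initial conditions: a_0 = 3, a_1 = 2.
Setting the coefficient of each power of x to zero and solving order by order (substituting the coefficients already found):
  x^0: 2 a_2 + 2 a_0 = 0  ->  2 a_2 = -2 a_0 = -6  ->  a_2 = -3
  x^1: 6 a_3 + 3 a_1 = 0  ->  6 a_3 = -3 a_1 = -6  ->  a_3 = -1
  x^2: 12 a_4 + 4 a_2 = 0  ->  12 a_4 = -4 a_2 = 12  ->  a_4 = 1
  x^3: 20 a_5 + 5 a_3 = 0  ->  20 a_5 = -5 a_3 = 5  ->  a_5 = 1/4
Truncated series: y(x) = 3 + 2 x - 3 x^2 - x^3 + x^4 + (1/4) x^5 + O(x^6).

a_0 = 3; a_1 = 2; a_2 = -3; a_3 = -1; a_4 = 1; a_5 = 1/4


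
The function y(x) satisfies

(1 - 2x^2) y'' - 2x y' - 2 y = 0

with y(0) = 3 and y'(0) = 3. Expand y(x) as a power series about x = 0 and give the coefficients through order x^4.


Ansatz: y(x) = sum_{n>=0} a_n x^n, so y'(x) = sum_{n>=1} n a_n x^(n-1) and y''(x) = sum_{n>=2} n(n-1) a_n x^(n-2).
Substitute into P(x) y'' + Q(x) y' + R(x) y = 0 with P(x) = 1 - 2x^2, Q(x) = -2x, R(x) = -2, and match powers of x.
Initial conditions: a_0 = 3, a_1 = 3.
Setting the coefficient of each power of x to zero and solving order by order (substituting the coefficients already found):
  x^0: 2 a_2 - 2 a_0 = 0  ->  2 a_2 = 2 a_0 = 6  ->  a_2 = 3
  x^1: 6 a_3 - 4 a_1 = 0  ->  6 a_3 = 4 a_1 = 12  ->  a_3 = 2
  x^2: 12 a_4 - 10 a_2 = 0  ->  12 a_4 = 10 a_2 = 30  ->  a_4 = 5/2
Truncated series: y(x) = 3 + 3 x + 3 x^2 + 2 x^3 + (5/2) x^4 + O(x^5).

a_0 = 3; a_1 = 3; a_2 = 3; a_3 = 2; a_4 = 5/2


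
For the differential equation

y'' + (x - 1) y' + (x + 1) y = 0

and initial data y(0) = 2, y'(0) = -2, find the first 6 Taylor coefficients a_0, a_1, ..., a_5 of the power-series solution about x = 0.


Ansatz: y(x) = sum_{n>=0} a_n x^n, so y'(x) = sum_{n>=1} n a_n x^(n-1) and y''(x) = sum_{n>=2} n(n-1) a_n x^(n-2).
Substitute into P(x) y'' + Q(x) y' + R(x) y = 0 with P(x) = 1, Q(x) = x - 1, R(x) = x + 1, and match powers of x.
Initial conditions: a_0 = 2, a_1 = -2.
Setting the coefficient of each power of x to zero and solving order by order (substituting the coefficients already found):
  x^0: 2 a_2 - a_1 + a_0 = 0  ->  2 a_2 = a_1 - a_0 = -4  ->  a_2 = -2
  x^1: 6 a_3 - 2 a_2 + 2 a_1 + a_0 = 0  ->  6 a_3 = 2 a_2 - 2 a_1 - a_0 = -2  ->  a_3 = -1/3
  x^2: 12 a_4 - 3 a_3 + 3 a_2 + a_1 = 0  ->  12 a_4 = 3 a_3 - 3 a_2 - a_1 = 7  ->  a_4 = 7/12
  x^3: 20 a_5 - 4 a_4 + 4 a_3 + a_2 = 0  ->  20 a_5 = 4 a_4 - 4 a_3 - a_2 = 17/3  ->  a_5 = 17/60
Truncated series: y(x) = 2 - 2 x - 2 x^2 - (1/3) x^3 + (7/12) x^4 + (17/60) x^5 + O(x^6).

a_0 = 2; a_1 = -2; a_2 = -2; a_3 = -1/3; a_4 = 7/12; a_5 = 17/60


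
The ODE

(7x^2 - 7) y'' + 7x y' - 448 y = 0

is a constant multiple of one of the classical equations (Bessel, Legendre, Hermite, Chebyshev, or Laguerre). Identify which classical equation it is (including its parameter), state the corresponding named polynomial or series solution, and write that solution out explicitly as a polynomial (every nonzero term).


All three coefficients share the factor -7; dividing through by -7 gives  (1 - x^2) y'' - x y' + 64 y = 0.
This matches the Chebyshev equation (1 - x^2) y'' - x y' + n^2 y = 0 (note the -x y' term, not -2x y') with n^2 = 64, so n = 8; the polynomial solution is T_8(x).
With y = sum_k a_k x^k, matching x^k gives (k+2)(k+1) a_{k+2} = (k^2 - n^2) a_k = (k - 8)(k + 8) a_k. The right side vanishes at k = 8, so the series with the parity of 8 terminates at degree 8.
Standard normalization: leading coefficient of T_n is 2^(n-1), so a_8 = 2^7 = 128. Work downward with a_k = (k+1)(k+2) a_{k+2} / ((k - 8)(k + 8)):
  a_6 = (7)(8)(128) / ((6 - 8)(6 + 8)) = 7168/(-28) = -256
  a_4 = (5)(6)(-256) / ((4 - 8)(4 + 8)) = -7680/(-48) = 160
  a_2 = (3)(4)(160) / ((2 - 8)(2 + 8)) = 1920/(-60) = -32
  a_0 = (1)(2)(-32) / ((0 - 8)(0 + 8)) = -64/(-64) = 1
Hence T_8(x) = 128 x^8 - 256 x^6 + 160 x^4 - 32 x^2 + 1.

T_8(x); series = 128 x^8 - 256 x^6 + 160 x^4 - 32 x^2 + 1


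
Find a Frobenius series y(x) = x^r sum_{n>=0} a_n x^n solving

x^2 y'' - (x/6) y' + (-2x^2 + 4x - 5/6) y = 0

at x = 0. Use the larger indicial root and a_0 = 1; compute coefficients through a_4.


Write in Frobenius form y'' + (p(x)/x) y' + (q(x)/x^2) y = 0:
  p(x) = -1/6,  q(x) = -2x^2 + 4x - 5/6.
Indicial equation: r(r-1) + (-1/6) r + (-5/6) = 0 -> roots r_1 = 5/3, r_2 = -1/2.
Take r = r_1 = 5/3. Let y(x) = x^r sum_{n>=0} a_n x^n with a_0 = 1.
Substitute y = x^r sum a_n x^n and match x^{r+n}. The recurrence is
  D(n) a_n + 4 a_{n-1} - 2 a_{n-2} = 0,  where D(n) = (r+n)(r+n-1) + (-1/6)(r+n) + (-5/6).
  a_n = [-4 a_{n-1} + 2 a_{n-2}] / D(n).
Since the indicial polynomial factors as (r - r_1)(r - r_2), D(n) = (r_1 + n - r_1)(r_1 + n - r_2) = n(n + 13/6).
Evaluating step by step (a_0 = 1):
  n = 1: D(1) = 1(1 + 13/6) = 19/6; numerator = -4(1) = -4; a_1 = (-4)/(19/6) = -24/19
  n = 2: D(2) = 2(2 + 13/6) = 25/3; numerator = -4(-24/19) + 2(1) = 134/19; a_2 = (134/19)/(25/3) = 402/475
  n = 3: D(3) = 3(3 + 13/6) = 31/2; numerator = -4(402/475) + 2(-24/19) = -2808/475; a_3 = (-2808/475)/(31/2) = -5616/14725
  n = 4: D(4) = 4(4 + 13/6) = 74/3; numerator = -4(-5616/14725) + 2(402/475) = 47388/14725; a_4 = (47388/14725)/(74/3) = 71082/544825

r = 5/3; a_0 = 1; a_1 = -24/19; a_2 = 402/475; a_3 = -5616/14725; a_4 = 71082/544825


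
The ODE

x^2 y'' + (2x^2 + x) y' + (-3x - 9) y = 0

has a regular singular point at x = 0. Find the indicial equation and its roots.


Divide by x^2 to reach normal form y'' + P_1(x) y' + P_2(x) y = 0 with P_1(x) = 2 + 1/x and P_2(x) = -3/x - 9/x^2.
x = 0 is a singular point because the y'-coefficient 2 + 1/x has a pole at x = 0 and the y-coefficient -3/x - 9/x^2 has a pole at x = 0.
It is a regular singular point because x P_1(x) = p(x) = 2x + 1 and x^2 P_2(x) = q(x) = -3x - 9 are polynomials, hence analytic at x = 0.
p(0) = 1,  q(0) = -9.
Indicial equation: r(r-1) + p(0) r + q(0) = 0, i.e. r^2 + (p(0) - 1) r + q(0) = 0, i.e. r^2 - 9 = 0.
Discriminant: (0)^2 - 4(-9) = 36, so r = (0 ± 6)/2.
Solving: r_1 = 3, r_2 = -3.

indicial: r^2 - 9 = 0; roots r_1 = 3, r_2 = -3


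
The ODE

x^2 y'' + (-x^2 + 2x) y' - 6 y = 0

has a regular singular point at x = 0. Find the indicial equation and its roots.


Divide by x^2 to reach normal form y'' + P_1(x) y' + P_2(x) y = 0 with P_1(x) = -1 + 2/x and P_2(x) = -6/x^2.
x = 0 is a singular point because the y'-coefficient -1 + 2/x has a pole at x = 0 and the y-coefficient -6/x^2 has a pole at x = 0.
It is a regular singular point because x P_1(x) = p(x) = 2 - x and x^2 P_2(x) = q(x) = -6 are polynomials, hence analytic at x = 0.
p(0) = 2,  q(0) = -6.
Indicial equation: r(r-1) + p(0) r + q(0) = 0, i.e. r^2 + (p(0) - 1) r + q(0) = 0, i.e. r^2 + 1 r - 6 = 0.
Discriminant: (1)^2 - 4(-6) = 25, so r = (-1 ± 5)/2.
Solving: r_1 = 2, r_2 = -3.

indicial: r^2 + 1 r - 6 = 0; roots r_1 = 2, r_2 = -3
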